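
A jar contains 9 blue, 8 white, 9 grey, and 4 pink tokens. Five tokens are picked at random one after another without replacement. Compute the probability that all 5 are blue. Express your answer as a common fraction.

1/1131

Unordered draws without replacement: count favorable combinations over C(30,5).
Favorable = C(9,5) · C(8,0) · C(9,0) · C(4,0) = 126; total = C(30,5) = 142506.
P = 126/142506 = 1/1131 ≈ 0.0009.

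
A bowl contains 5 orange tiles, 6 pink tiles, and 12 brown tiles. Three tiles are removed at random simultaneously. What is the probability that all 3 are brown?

20/161

Unordered draws without replacement: count favorable combinations over C(23,3).
Favorable = C(5,0) · C(6,0) · C(12,3) = 220; total = C(23,3) = 1771.
P = 220/1771 = 20/161 ≈ 0.1242.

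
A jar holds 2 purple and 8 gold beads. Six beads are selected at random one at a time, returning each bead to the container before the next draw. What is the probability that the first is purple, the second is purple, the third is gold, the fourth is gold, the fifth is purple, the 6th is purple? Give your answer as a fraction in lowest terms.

Multiply the conditional probability of each draw in order, with replacement (the composition resets each draw).
P = (2/10) · (2/10) · (8/10) · (8/10) · (2/10) · (2/10) = 16/15625 ≈ 0.0010.

16/15625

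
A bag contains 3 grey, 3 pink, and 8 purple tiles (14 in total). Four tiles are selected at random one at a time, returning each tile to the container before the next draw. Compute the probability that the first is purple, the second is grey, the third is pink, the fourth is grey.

Multiply the conditional probability of each draw in order, with replacement (the composition resets each draw).
P = (8/14) · (3/14) · (3/14) · (3/14) = 27/4802 ≈ 0.0056.

27/4802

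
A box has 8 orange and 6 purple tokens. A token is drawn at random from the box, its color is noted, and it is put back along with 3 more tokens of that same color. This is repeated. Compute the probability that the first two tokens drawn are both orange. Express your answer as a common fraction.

After a orange draw the box holds 11 orange out of 17.
P = (8/14)·(11/17) = 44/119 ≈ 0.3697.

44/119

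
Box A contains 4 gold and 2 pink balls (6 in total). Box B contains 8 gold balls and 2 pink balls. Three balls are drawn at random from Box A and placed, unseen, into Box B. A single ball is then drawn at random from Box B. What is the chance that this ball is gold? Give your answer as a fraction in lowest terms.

10/13

Condition on how many of the transferred balls are gold (from Box A: 4 gold of 6; then Box B has 13 total).
  1 gold: C(4,1)C(2,2)/C(6,3) = 1/5; then P = 9/13
  2 gold: C(4,2)C(2,1)/C(6,3) = 3/5; then P = 10/13
  3 gold: C(4,3)C(2,0)/C(6,3) = 1/5; then P = 11/13
P(gold from Box B) = 10/13 ≈ 0.7692.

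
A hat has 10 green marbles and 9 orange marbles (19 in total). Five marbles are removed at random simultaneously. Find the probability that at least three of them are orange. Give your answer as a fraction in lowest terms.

287/646

Sum the hypergeometric tail for j = 3,…,5 orange marbles.
Favorable = C(9,3)·C(10,2) + C(9,4)·C(10,1) + C(9,5)·C(10,0) = 5166; total = C(19,5) = 11628.
P = 5166/11628 = 287/646 ≈ 0.4443.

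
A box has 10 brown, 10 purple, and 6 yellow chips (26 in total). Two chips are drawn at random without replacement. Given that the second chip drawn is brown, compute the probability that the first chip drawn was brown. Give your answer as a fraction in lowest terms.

P(first=brown and the second chip drawn is brown) = (10/26)·(9/25) = 9/65.
P(the second chip drawn is brown) = Σ over first color = 9/65 + 2/13 + 6/65 = 5/13.
By Bayes, P(first=brown | the second chip drawn is brown) = 9/65 / 5/13 = 9/25 ≈ 0.3600.

9/25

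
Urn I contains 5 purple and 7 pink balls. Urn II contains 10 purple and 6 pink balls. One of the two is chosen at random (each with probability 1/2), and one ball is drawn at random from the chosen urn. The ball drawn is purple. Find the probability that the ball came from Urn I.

2/5

P(purple | Urn I) = 5/12; P(purple | Urn II) = 5/8.
P(purple) = 1/2·5/12 + 1/2·5/8 = 25/48.
By Bayes' rule, P(Urn I | purple) = 5/24 / 25/48 = 2/5 ≈ 0.4000.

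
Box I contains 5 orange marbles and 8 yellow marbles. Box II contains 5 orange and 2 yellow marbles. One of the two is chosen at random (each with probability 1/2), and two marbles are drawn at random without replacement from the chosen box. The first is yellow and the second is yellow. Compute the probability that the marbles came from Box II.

P(E | Box I) = 14/39; P(E | Box II) = 1/21.
P(E) = 1/2·14/39 + 1/2·1/21 = 37/182.
By Bayes' rule, P(Box II | E) = 1/42 / 37/182 = 13/111 ≈ 0.1171.

13/111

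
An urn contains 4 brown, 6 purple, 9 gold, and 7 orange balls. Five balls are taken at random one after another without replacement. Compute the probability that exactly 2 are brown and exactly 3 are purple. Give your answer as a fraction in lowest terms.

6/3289

Unordered draws without replacement: count favorable combinations over C(26,5).
Favorable = C(4,2) · C(6,3) · C(9,0) · C(7,0) = 120; total = C(26,5) = 65780.
P = 120/65780 = 6/3289 ≈ 0.0018.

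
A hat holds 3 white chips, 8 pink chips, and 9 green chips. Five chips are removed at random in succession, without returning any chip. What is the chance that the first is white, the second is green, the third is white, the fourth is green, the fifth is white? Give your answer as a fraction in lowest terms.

3/12920

Multiply the conditional probability of each draw in order, without replacement, so each draw removes one from its color and from the total.
P = (3/20) · (9/19) · (2/18) · (8/17) · (1/16) = 3/12920 ≈ 0.0002.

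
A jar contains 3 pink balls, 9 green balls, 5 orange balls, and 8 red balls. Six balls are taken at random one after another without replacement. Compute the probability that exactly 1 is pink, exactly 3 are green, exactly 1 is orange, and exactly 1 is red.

72/1265

Unordered draws without replacement: count favorable combinations over C(25,6).
Favorable = C(3,1) · C(9,3) · C(5,1) · C(8,1) = 10080; total = C(25,6) = 177100.
P = 10080/177100 = 72/1265 ≈ 0.0569.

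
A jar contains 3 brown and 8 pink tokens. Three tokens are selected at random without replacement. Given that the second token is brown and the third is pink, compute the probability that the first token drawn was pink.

P(first=pink and the second token is brown and the third is pink) = (8/11)·(3/10)·(7/9) = 28/165.
P(E) = Σ over first color = 8/165 + 28/165 = 12/55.
By Bayes, P(first=pink | E) = 28/165 / 12/55 = 7/9 ≈ 0.7778.

7/9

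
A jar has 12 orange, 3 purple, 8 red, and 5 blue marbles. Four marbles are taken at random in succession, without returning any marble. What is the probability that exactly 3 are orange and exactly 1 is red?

Unordered draws without replacement: count favorable combinations over C(28,4).
Favorable = C(12,3) · C(3,0) · C(8,1) · C(5,0) = 1760; total = C(28,4) = 20475.
P = 1760/20475 = 352/4095 ≈ 0.0860.

352/4095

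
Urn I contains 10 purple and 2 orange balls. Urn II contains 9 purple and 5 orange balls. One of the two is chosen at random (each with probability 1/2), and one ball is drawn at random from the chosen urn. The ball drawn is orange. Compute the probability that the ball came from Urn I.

P(orange | Urn I) = 1/6; P(orange | Urn II) = 5/14.
P(orange) = 1/2·1/6 + 1/2·5/14 = 11/42.
By Bayes' rule, P(Urn I | orange) = 1/12 / 11/42 = 7/22 ≈ 0.3182.

7/22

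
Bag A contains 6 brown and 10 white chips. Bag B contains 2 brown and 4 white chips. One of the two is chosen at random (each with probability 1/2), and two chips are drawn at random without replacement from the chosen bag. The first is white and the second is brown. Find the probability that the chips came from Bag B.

P(E | Bag A) = 1/4; P(E | Bag B) = 4/15.
P(E) = 1/2·1/4 + 1/2·4/15 = 31/120.
By Bayes' rule, P(Bag B | E) = 2/15 / 31/120 = 16/31 ≈ 0.5161.

16/31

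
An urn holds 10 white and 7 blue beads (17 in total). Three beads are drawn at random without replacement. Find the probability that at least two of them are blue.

49/136

Sum the hypergeometric tail for j = 2,…,3 blue beads.
Favorable = C(7,2)·C(10,1) + C(7,3)·C(10,0) = 245; total = C(17,3) = 680.
P = 245/680 = 49/136 ≈ 0.3603.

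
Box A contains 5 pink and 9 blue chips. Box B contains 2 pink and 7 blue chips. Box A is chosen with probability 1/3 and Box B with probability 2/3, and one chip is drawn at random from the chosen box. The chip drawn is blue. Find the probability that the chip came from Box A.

P(blue | Box A) = 9/14; P(blue | Box B) = 7/9.
P(blue) = 1/3·9/14 + 2/3·7/9 = 277/378.
By Bayes' rule, P(Box A | blue) = 3/14 / 277/378 = 81/277 ≈ 0.2924.

81/277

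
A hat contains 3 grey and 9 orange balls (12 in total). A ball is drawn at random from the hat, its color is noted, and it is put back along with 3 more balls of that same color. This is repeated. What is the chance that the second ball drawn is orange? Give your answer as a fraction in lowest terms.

3/4

Condition on the first draw. If first is orange (prob 9/12), second-orange has prob (12)/(15); if not (prob 3/12), it has prob 9/(15).
P = (9/12)·(12/15) + (3/12)·(9/15) = 3/4 ≈ 0.7500.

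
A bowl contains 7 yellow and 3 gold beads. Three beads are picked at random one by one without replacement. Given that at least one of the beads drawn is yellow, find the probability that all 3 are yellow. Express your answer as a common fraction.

5/17

P(all 3 yellow) = C(7,3)/C(10,3) = 7/24; P(at least one yellow) = 1 − C(3,3)/C(10,3) = 119/120.
Since 'all 3 yellow' ⊆ 'at least one yellow', P(all 3 | at least one) = 7/24 / 119/120 = 5/17 ≈ 0.2941.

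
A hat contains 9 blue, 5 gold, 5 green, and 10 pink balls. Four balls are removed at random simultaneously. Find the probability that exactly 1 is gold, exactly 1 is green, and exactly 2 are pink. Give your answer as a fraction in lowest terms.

125/2639

Unordered draws without replacement: count favorable combinations over C(29,4).
Favorable = C(9,0) · C(5,1) · C(5,1) · C(10,2) = 1125; total = C(29,4) = 23751.
P = 1125/23751 = 125/2639 ≈ 0.0474.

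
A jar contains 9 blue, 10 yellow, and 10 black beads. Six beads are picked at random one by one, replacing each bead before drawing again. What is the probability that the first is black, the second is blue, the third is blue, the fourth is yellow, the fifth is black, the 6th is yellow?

Multiply the conditional probability of each draw in order, with replacement (the composition resets each draw).
P = (10/29) · (9/29) · (9/29) · (10/29) · (10/29) · (10/29) = 810000/594823321 ≈ 0.0014.

810000/594823321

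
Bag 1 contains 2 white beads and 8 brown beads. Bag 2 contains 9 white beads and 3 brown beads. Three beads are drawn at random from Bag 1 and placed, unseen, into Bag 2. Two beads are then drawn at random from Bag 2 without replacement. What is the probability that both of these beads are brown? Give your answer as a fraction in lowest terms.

Condition on how many of the transferred beads are brown (from Bag 1: 8 brown of 10; then Bag 2 has 15 total).
  1 brown: C(8,1)C(2,2)/C(10,3) = 1/15; then P = C(4,2)/C(15,2) = 2/35
  2 brown: C(8,2)C(2,1)/C(10,3) = 7/15; then P = C(5,2)/C(15,2) = 2/21
  3 brown: C(8,3)C(2,0)/C(10,3) = 7/15; then P = C(6,2)/C(15,2) = 1/7
P(both brown) = 181/1575 ≈ 0.1149.

181/1575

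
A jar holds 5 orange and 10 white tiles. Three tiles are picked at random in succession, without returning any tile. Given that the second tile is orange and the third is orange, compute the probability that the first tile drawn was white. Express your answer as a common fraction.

10/13

P(first=white and the second tile is orange and the third is orange) = (10/15)·(5/14)·(4/13) = 20/273.
P(E) = Σ over first color = 2/91 + 20/273 = 2/21.
By Bayes, P(first=white | E) = 20/273 / 2/21 = 10/13 ≈ 0.7692.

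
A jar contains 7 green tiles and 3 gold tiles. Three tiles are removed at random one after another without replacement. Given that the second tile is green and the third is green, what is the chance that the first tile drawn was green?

P(first=green and the second tile is green and the third is green) = (7/10)·(6/9)·(5/8) = 7/24.
P(E) = Σ over first color = 7/24 + 7/40 = 7/15.
By Bayes, P(first=green | E) = 7/24 / 7/15 = 5/8 ≈ 0.6250.

5/8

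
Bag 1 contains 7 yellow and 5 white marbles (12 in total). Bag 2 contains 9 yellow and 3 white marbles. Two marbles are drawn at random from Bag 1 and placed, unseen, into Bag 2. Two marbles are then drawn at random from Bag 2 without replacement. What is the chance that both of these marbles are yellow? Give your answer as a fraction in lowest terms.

Condition on how many of the transferred marbles are yellow (from Bag 1: 7 yellow of 12; then Bag 2 has 14 total).
  0 yellow: C(7,0)C(5,2)/C(12,2) = 5/33; then P = C(9,2)/C(14,2) = 36/91
  1 yellow: C(7,1)C(5,1)/C(12,2) = 35/66; then P = C(10,2)/C(14,2) = 45/91
  2 yellow: C(7,2)C(5,0)/C(12,2) = 7/22; then P = C(11,2)/C(14,2) = 55/91
P(both yellow) = 515/1001 ≈ 0.5145.

515/1001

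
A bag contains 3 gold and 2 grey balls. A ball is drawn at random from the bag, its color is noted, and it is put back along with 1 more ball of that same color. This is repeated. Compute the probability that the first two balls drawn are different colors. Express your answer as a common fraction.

Either gold then grey, or grey then gold; after the first draw the total is 6.
P = (3/5)·(2/6) + (2/5)·(3/6) = 2/5 ≈ 0.4000.

2/5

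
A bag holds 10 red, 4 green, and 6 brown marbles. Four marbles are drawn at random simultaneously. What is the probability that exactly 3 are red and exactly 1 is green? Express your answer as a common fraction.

Unordered draws without replacement: count favorable combinations over C(20,4).
Favorable = C(10,3) · C(4,1) · C(6,0) = 480; total = C(20,4) = 4845.
P = 480/4845 = 32/323 ≈ 0.0991.

32/323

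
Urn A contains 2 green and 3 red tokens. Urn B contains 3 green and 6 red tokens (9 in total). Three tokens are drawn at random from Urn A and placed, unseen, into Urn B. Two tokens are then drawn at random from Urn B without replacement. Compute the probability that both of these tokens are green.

Condition on how many of the transferred tokens are green (from Urn A: 2 green of 5; then Urn B has 12 total).
  0 green: C(2,0)C(3,3)/C(5,3) = 1/10; then P = C(3,2)/C(12,2) = 1/22
  1 green: C(2,1)C(3,2)/C(5,3) = 3/5; then P = C(4,2)/C(12,2) = 1/11
  2 green: C(2,2)C(3,1)/C(5,3) = 3/10; then P = C(5,2)/C(12,2) = 5/33
P(both green) = 23/220 ≈ 0.1045.

23/220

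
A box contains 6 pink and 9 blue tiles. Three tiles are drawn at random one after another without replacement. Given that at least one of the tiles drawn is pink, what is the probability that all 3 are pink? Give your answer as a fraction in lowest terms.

20/371

P(all 3 pink) = C(6,3)/C(15,3) = 4/91; P(at least one pink) = 1 − C(9,3)/C(15,3) = 53/65.
Since 'all 3 pink' ⊆ 'at least one pink', P(all 3 | at least one) = 4/91 / 53/65 = 20/371 ≈ 0.0539.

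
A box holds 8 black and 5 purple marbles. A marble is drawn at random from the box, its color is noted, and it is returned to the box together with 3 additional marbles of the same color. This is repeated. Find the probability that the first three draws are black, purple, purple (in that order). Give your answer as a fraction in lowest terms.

Track the composition after each reinforcement of +3.
P = (8/13) · (5/16) · (8/19) = 20/247 ≈ 0.0810.

20/247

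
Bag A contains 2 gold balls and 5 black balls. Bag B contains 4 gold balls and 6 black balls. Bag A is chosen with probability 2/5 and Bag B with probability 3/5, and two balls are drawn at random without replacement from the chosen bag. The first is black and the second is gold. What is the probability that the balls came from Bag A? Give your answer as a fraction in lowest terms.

25/67

P(E | Bag A) = 5/21; P(E | Bag B) = 4/15.
P(E) = 2/5·5/21 + 3/5·4/15 = 134/525.
By Bayes' rule, P(Bag A | E) = 2/21 / 134/525 = 25/67 ≈ 0.3731.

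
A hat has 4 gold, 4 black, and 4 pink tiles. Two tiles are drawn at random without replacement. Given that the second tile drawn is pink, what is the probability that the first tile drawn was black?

4/11

P(first=black and the second tile drawn is pink) = (4/12)·(4/11) = 4/33.
P(the second tile drawn is pink) = Σ over first color = 4/33 + 4/33 + 1/11 = 1/3.
By Bayes, P(first=black | the second tile drawn is pink) = 4/33 / 1/3 = 4/11 ≈ 0.3636.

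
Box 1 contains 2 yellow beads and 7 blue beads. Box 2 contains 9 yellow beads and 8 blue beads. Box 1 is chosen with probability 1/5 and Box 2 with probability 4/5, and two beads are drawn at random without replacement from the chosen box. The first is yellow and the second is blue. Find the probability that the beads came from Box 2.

P(E | Box 1) = 7/36; P(E | Box 2) = 9/34.
P(E) = 1/5·7/36 + 4/5·9/34 = 767/3060.
By Bayes' rule, P(Box 2 | E) = 18/85 / 767/3060 = 648/767 ≈ 0.8449.

648/767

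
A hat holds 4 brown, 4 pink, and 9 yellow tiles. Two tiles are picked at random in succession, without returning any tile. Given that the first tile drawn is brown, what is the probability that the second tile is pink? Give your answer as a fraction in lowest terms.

1/4

After removing 1 brown, the hat has 4 pink out of 16 remaining.
P(second is pink | given) = 4/16 = 1/4 ≈ 0.2500.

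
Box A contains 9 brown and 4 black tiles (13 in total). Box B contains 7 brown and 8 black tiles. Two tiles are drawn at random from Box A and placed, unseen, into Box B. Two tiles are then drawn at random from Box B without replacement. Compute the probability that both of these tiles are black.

33/136

Condition on how many of the transferred tiles are black (from Box A: 4 black of 13; then Box B has 17 total).
  0 black: C(4,0)C(9,2)/C(13,2) = 6/13; then P = C(8,2)/C(17,2) = 7/34
  1 black: C(4,1)C(9,1)/C(13,2) = 6/13; then P = C(9,2)/C(17,2) = 9/34
  2 black: C(4,2)C(9,0)/C(13,2) = 1/13; then P = C(10,2)/C(17,2) = 45/136
P(both black) = 33/136 ≈ 0.2426.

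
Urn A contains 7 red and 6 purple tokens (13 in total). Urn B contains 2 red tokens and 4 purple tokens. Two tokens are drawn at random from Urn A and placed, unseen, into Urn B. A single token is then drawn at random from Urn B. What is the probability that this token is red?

5/13

Condition on how many of the transferred tokens are red (from Urn A: 7 red of 13; then Urn B has 8 total).
  0 red: C(7,0)C(6,2)/C(13,2) = 5/26; then P = 2/8
  1 red: C(7,1)C(6,1)/C(13,2) = 7/13; then P = 3/8
  2 red: C(7,2)C(6,0)/C(13,2) = 7/26; then P = 4/8
P(red from Urn B) = 5/13 ≈ 0.3846.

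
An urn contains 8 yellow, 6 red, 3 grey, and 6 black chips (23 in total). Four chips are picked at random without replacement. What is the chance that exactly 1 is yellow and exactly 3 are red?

Unordered draws without replacement: count favorable combinations over C(23,4).
Favorable = C(8,1) · C(6,3) · C(3,0) · C(6,0) = 160; total = C(23,4) = 8855.
P = 160/8855 = 32/1771 ≈ 0.0181.

32/1771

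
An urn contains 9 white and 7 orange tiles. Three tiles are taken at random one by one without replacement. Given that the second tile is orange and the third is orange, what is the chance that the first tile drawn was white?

P(first=white and the second tile is orange and the third is orange) = (9/16)·(7/15)·(6/14) = 9/80.
P(E) = Σ over first color = 9/80 + 1/16 = 7/40.
By Bayes, P(first=white | E) = 9/80 / 7/40 = 9/14 ≈ 0.6429.

9/14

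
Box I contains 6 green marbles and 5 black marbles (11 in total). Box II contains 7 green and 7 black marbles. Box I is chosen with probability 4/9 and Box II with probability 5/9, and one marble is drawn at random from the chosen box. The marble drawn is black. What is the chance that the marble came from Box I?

P(black | Box I) = 5/11; P(black | Box II) = 1/2.
P(black) = 4/9·5/11 + 5/9·1/2 = 95/198.
By Bayes' rule, P(Box I | black) = 20/99 / 95/198 = 8/19 ≈ 0.4211.

8/19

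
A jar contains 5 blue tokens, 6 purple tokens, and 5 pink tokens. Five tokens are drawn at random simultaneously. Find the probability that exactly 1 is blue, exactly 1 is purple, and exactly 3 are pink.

25/364

Unordered draws without replacement: count favorable combinations over C(16,5).
Favorable = C(5,1) · C(6,1) · C(5,3) = 300; total = C(16,5) = 4368.
P = 300/4368 = 25/364 ≈ 0.0687.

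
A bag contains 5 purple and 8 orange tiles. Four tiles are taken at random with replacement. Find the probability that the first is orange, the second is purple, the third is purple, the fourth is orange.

Multiply the conditional probability of each draw in order, with replacement (the composition resets each draw).
P = (8/13) · (5/13) · (5/13) · (8/13) = 1600/28561 ≈ 0.0560.

1600/28561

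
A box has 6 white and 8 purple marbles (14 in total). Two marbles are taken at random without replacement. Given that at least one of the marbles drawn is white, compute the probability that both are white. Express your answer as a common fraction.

5/21

P(both white) = C(6,2)/C(14,2) = 15/91; P(at least one white) = 1 − C(8,2)/C(14,2) = 9/13.
Since 'both white' ⊆ 'at least one white', P(both | at least one) = 15/91 / 9/13 = 5/21 ≈ 0.2381.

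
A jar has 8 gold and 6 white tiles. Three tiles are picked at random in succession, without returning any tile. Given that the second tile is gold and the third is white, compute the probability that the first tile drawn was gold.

7/12

P(first=gold and the second tile is gold and the third is white) = (8/14)·(7/13)·(6/12) = 2/13.
P(E) = Σ over first color = 2/13 + 10/91 = 24/91.
By Bayes, P(first=gold | E) = 2/13 / 24/91 = 7/12 ≈ 0.5833.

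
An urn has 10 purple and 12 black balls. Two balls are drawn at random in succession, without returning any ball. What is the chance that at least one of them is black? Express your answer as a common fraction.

Use the complement: P(at least one black) = 1 − P(no black).
P(none) = C(10,2)/C(22,2) = 45/231.
So P = 1 − 45/231 = 62/77 ≈ 0.8052.

62/77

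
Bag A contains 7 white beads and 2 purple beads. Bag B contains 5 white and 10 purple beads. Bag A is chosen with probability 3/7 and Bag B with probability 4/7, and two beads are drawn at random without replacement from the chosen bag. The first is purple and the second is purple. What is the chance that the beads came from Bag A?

P(E | Bag A) = 1/36; P(E | Bag B) = 3/7.
P(E) = 3/7·1/36 + 4/7·3/7 = 151/588.
By Bayes' rule, P(Bag A | E) = 1/84 / 151/588 = 7/151 ≈ 0.0464.

7/151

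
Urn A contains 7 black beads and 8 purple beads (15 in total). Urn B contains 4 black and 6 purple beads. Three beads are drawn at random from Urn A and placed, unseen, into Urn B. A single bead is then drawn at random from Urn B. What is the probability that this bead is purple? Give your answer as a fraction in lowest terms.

38/65

Condition on how many of the transferred beads are purple (from Urn A: 8 purple of 15; then Urn B has 13 total).
  0 purple: C(8,0)C(7,3)/C(15,3) = 1/13; then P = 6/13
  1 purple: C(8,1)C(7,2)/C(15,3) = 24/65; then P = 7/13
  2 purple: C(8,2)C(7,1)/C(15,3) = 28/65; then P = 8/13
  3 purple: C(8,3)C(7,0)/C(15,3) = 8/65; then P = 9/13
P(purple from Urn B) = 38/65 ≈ 0.5846.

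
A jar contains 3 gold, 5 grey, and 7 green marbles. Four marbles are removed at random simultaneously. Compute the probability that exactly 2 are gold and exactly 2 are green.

Unordered draws without replacement: count favorable combinations over C(15,4).
Favorable = C(3,2) · C(5,0) · C(7,2) = 63; total = C(15,4) = 1365.
P = 63/1365 = 3/65 ≈ 0.0462.

3/65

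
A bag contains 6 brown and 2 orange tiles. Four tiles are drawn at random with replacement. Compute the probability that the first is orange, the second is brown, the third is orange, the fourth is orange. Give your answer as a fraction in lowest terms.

3/256

Multiply the conditional probability of each draw in order, with replacement (the composition resets each draw).
P = (2/8) · (6/8) · (2/8) · (2/8) = 3/256 ≈ 0.0117.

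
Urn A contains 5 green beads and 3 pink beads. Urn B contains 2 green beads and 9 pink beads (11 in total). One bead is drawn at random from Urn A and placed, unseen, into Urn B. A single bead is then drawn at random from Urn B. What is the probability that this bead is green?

7/32

Condition on how many of the transferred beads are green (from Urn A: 5 green of 8; then Urn B has 12 total).
  0 green: C(5,0)C(3,1)/C(8,1) = 3/8; then P = 2/12
  1 green: C(5,1)C(3,0)/C(8,1) = 5/8; then P = 3/12
P(green from Urn B) = 7/32 ≈ 0.2188.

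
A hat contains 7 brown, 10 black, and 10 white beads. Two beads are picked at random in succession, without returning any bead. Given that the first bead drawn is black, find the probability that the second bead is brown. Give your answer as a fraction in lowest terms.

7/26

After removing 1 black, the hat has 7 brown out of 26 remaining.
P(second is brown | given) = 7/26 ≈ 0.2692.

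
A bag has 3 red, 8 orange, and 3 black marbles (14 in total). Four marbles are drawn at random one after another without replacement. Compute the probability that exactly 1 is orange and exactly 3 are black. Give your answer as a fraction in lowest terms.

8/1001

Unordered draws without replacement: count favorable combinations over C(14,4).
Favorable = C(3,0) · C(8,1) · C(3,3) = 8; total = C(14,4) = 1001.
P = 8/1001 = 8/1001 ≈ 0.0080.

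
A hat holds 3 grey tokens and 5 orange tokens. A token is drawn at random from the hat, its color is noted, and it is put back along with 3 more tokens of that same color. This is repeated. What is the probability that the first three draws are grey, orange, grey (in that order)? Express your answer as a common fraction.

Track the composition after each reinforcement of +3.
P = (3/8) · (5/11) · (6/14) = 45/616 ≈ 0.0731.

45/616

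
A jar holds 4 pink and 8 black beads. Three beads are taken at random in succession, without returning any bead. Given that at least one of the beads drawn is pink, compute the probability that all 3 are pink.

P(all 3 pink) = C(4,3)/C(12,3) = 1/55; P(at least one pink) = 1 − C(8,3)/C(12,3) = 41/55.
Since 'all 3 pink' ⊆ 'at least one pink', P(all 3 | at least one) = 1/55 / 41/55 = 1/41 ≈ 0.0244.

1/41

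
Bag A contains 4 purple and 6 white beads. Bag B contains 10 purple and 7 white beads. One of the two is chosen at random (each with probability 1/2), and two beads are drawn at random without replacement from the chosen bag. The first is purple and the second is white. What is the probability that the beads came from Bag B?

P(E | Bag A) = 4/15; P(E | Bag B) = 35/136.
P(E) = 1/2·4/15 + 1/2·35/136 = 1069/4080.
By Bayes' rule, P(Bag B | E) = 35/272 / 1069/4080 = 525/1069 ≈ 0.4911.

525/1069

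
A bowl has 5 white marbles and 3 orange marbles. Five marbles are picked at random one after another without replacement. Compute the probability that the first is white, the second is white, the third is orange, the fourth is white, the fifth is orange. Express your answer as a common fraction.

3/56

Multiply the conditional probability of each draw in order, without replacement, so each draw removes one from its color and from the total.
P = (5/8) · (4/7) · (3/6) · (3/5) · (2/4) = 3/56 ≈ 0.0536.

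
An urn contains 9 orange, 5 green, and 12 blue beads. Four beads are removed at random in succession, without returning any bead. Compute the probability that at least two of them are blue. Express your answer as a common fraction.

Sum the hypergeometric tail for j = 2,…,4 blue beads.
Favorable = C(12,2)·C(14,2) + C(12,3)·C(14,1) + C(12,4)·C(14,0) = 9581; total = C(26,4) = 14950.
P = 9581/14950 = 737/1150 ≈ 0.6409.

737/1150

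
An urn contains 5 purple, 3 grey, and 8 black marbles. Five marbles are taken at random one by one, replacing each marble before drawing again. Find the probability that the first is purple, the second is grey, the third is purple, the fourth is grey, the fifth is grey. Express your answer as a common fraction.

675/1048576

Multiply the conditional probability of each draw in order, with replacement (the composition resets each draw).
P = (5/16) · (3/16) · (5/16) · (3/16) · (3/16) = 675/1048576 ≈ 0.0006.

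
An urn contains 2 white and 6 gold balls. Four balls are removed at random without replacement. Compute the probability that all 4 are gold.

3/14

Multiply the conditional probability of each draw in order, without replacement, so each draw removes one from its color and from the total.
P = (6/8) · (5/7) · (4/6) · (3/5) = 3/14 ≈ 0.2143.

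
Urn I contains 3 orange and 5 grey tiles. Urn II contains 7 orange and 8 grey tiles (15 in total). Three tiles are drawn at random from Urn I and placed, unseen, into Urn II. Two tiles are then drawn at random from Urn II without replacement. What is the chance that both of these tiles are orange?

545/2856

Condition on how many of the transferred tiles are orange (from Urn I: 3 orange of 8; then Urn II has 18 total).
  0 orange: C(3,0)C(5,3)/C(8,3) = 5/28; then P = C(7,2)/C(18,2) = 7/51
  1 orange: C(3,1)C(5,2)/C(8,3) = 15/28; then P = C(8,2)/C(18,2) = 28/153
  2 orange: C(3,2)C(5,1)/C(8,3) = 15/56; then P = C(9,2)/C(18,2) = 4/17
  3 orange: C(3,3)C(5,0)/C(8,3) = 1/56; then P = C(10,2)/C(18,2) = 5/17
P(both orange) = 545/2856 ≈ 0.1908.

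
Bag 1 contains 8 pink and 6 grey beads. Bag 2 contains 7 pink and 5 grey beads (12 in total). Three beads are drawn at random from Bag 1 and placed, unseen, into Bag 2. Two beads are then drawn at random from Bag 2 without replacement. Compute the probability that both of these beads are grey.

44/273

Condition on how many of the transferred beads are grey (from Bag 1: 6 grey of 14; then Bag 2 has 15 total).
  0 grey: C(6,0)C(8,3)/C(14,3) = 2/13; then P = C(5,2)/C(15,2) = 2/21
  1 grey: C(6,1)C(8,2)/C(14,3) = 6/13; then P = C(6,2)/C(15,2) = 1/7
  2 grey: C(6,2)C(8,1)/C(14,3) = 30/91; then P = C(7,2)/C(15,2) = 1/5
  3 grey: C(6,3)C(8,0)/C(14,3) = 5/91; then P = C(8,2)/C(15,2) = 4/15
P(both grey) = 44/273 ≈ 0.1612.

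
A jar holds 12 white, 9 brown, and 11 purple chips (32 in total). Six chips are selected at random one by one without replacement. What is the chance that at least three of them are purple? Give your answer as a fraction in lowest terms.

Sum the hypergeometric tail for j = 3,…,6 purple chips.
Favorable = C(11,3)·C(21,3) + C(11,4)·C(21,2) + C(11,5)·C(21,1) + C(11,6)·C(21,0) = 298914; total = C(32,6) = 906192.
P = 298914/906192 = 7117/21576 ≈ 0.3299.

7117/21576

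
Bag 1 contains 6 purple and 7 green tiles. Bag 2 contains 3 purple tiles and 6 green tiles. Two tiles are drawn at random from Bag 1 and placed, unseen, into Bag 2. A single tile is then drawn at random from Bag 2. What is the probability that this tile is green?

92/143

Condition on how many of the transferred tiles are green (from Bag 1: 7 green of 13; then Bag 2 has 11 total).
  0 green: C(7,0)C(6,2)/C(13,2) = 5/26; then P = 6/11
  1 green: C(7,1)C(6,1)/C(13,2) = 7/13; then P = 7/11
  2 green: C(7,2)C(6,0)/C(13,2) = 7/26; then P = 8/11
P(green from Bag 2) = 92/143 ≈ 0.6434.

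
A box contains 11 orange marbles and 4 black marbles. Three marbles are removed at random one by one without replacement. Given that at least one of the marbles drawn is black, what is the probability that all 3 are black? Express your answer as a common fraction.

P(all 3 black) = C(4,3)/C(15,3) = 4/455; P(at least one black) = 1 − C(11,3)/C(15,3) = 58/91.
Since 'all 3 black' ⊆ 'at least one black', P(all 3 | at least one) = 4/455 / 58/91 = 2/145 ≈ 0.0138.

2/145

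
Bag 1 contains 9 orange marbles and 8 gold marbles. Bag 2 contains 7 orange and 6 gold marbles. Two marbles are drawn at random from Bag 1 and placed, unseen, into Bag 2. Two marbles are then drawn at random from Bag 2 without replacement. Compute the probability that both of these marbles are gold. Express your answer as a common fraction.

709/3570

Condition on how many of the transferred marbles are gold (from Bag 1: 8 gold of 17; then Bag 2 has 15 total).
  0 gold: C(8,0)C(9,2)/C(17,2) = 9/34; then P = C(6,2)/C(15,2) = 1/7
  1 gold: C(8,1)C(9,1)/C(17,2) = 9/17; then P = C(7,2)/C(15,2) = 1/5
  2 gold: C(8,2)C(9,0)/C(17,2) = 7/34; then P = C(8,2)/C(15,2) = 4/15
P(both gold) = 709/3570 ≈ 0.1986.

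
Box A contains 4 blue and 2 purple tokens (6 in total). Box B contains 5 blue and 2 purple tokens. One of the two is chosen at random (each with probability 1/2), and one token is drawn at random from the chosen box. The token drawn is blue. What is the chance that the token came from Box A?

P(blue | Box A) = 2/3; P(blue | Box B) = 5/7.
P(blue) = 1/2·2/3 + 1/2·5/7 = 29/42.
By Bayes' rule, P(Box A | blue) = 1/3 / 29/42 = 14/29 ≈ 0.4828.

14/29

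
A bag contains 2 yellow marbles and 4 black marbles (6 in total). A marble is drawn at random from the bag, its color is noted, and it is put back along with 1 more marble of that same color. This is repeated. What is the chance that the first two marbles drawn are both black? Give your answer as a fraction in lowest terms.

10/21

After a black draw the bag holds 5 black out of 7.
P = (4/6)·(5/7) = 10/21 ≈ 0.4762.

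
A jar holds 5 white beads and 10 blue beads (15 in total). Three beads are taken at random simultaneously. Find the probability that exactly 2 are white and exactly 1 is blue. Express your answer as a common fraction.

20/91

Unordered draws without replacement: count favorable combinations over C(15,3).
Favorable = C(5,2) · C(10,1) = 100; total = C(15,3) = 455.
P = 100/455 = 20/91 ≈ 0.2198.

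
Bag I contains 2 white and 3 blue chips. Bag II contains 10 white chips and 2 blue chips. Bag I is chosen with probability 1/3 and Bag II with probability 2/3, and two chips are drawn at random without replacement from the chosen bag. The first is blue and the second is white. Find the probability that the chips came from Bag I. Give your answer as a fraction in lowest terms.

P(E | Bag I) = 3/10; P(E | Bag II) = 5/33.
P(E) = 1/3·3/10 + 2/3·5/33 = 199/990.
By Bayes' rule, P(Bag I | E) = 1/10 / 199/990 = 99/199 ≈ 0.4975.

99/199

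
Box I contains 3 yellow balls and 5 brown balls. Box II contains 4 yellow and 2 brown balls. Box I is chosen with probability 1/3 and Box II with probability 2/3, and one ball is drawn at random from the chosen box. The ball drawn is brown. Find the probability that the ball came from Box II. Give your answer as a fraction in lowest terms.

16/31

P(brown | Box I) = 5/8; P(brown | Box II) = 1/3.
P(brown) = 1/3·5/8 + 2/3·1/3 = 31/72.
By Bayes' rule, P(Box II | brown) = 2/9 / 31/72 = 16/31 ≈ 0.5161.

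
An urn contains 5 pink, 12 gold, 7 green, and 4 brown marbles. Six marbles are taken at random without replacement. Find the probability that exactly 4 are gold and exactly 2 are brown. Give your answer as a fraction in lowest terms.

33/4186

Unordered draws without replacement: count favorable combinations over C(28,6).
Favorable = C(5,0) · C(12,4) · C(7,0) · C(4,2) = 2970; total = C(28,6) = 376740.
P = 2970/376740 = 33/4186 ≈ 0.0079.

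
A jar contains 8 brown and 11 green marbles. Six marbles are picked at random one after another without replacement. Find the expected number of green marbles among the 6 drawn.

66/19

By linearity of expectation, E[X] = Σ P(draw i is green); by symmetry each draw (even without replacement) has P(green) = 11/19.
E[X] = 6 · 11/19 = 66/19 ≈ 3.4737.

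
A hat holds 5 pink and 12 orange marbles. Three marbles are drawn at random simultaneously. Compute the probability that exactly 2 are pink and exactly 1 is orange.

3/17

Unordered draws without replacement: count favorable combinations over C(17,3).
Favorable = C(5,2) · C(12,1) = 120; total = C(17,3) = 680.
P = 120/680 = 3/17 ≈ 0.1765.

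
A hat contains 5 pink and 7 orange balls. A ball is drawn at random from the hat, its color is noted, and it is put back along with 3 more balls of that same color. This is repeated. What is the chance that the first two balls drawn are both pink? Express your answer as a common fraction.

2/9

After a pink draw the hat holds 8 pink out of 15.
P = (5/12)·(8/15) = 2/9 ≈ 0.2222.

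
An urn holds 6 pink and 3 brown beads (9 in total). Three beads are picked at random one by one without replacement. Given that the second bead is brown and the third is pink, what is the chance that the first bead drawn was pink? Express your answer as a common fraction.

5/7

P(first=pink and the second bead is brown and the third is pink) = (6/9)·(3/8)·(5/7) = 5/28.
P(E) = Σ over first color = 5/28 + 1/14 = 1/4.
By Bayes, P(first=pink | E) = 5/28 / 1/4 = 5/7 ≈ 0.7143.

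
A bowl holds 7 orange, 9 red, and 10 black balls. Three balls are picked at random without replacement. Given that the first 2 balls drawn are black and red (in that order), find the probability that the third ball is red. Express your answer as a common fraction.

1/3

After removing 1 red, 1 black, the bowl has 8 red out of 24 remaining.
P(third is red | given) = 8/24 = 1/3 ≈ 0.3333.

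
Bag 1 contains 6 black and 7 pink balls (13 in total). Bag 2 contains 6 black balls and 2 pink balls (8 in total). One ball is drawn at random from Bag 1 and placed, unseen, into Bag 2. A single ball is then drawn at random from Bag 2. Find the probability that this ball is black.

28/39

Condition on how many of the transferred balls are black (from Bag 1: 6 black of 13; then Bag 2 has 9 total).
  0 black: C(6,0)C(7,1)/C(13,1) = 7/13; then P = 6/9
  1 black: C(6,1)C(7,0)/C(13,1) = 6/13; then P = 7/9
P(black from Bag 2) = 28/39 ≈ 0.7179.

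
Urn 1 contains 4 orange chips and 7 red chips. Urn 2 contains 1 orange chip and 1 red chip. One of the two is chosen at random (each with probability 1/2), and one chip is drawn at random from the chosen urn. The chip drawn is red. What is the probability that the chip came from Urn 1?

14/25

P(red | Urn 1) = 7/11; P(red | Urn 2) = 1/2.
P(red) = 1/2·7/11 + 1/2·1/2 = 25/44.
By Bayes' rule, P(Urn 1 | red) = 7/22 / 25/44 = 14/25 ≈ 0.5600.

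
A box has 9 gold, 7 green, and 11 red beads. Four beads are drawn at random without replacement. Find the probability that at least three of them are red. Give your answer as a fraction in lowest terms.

11/65

Sum the hypergeometric tail for j = 3,…,4 red beads.
Favorable = C(11,3)·C(16,1) + C(11,4)·C(16,0) = 2970; total = C(27,4) = 17550.
P = 2970/17550 = 11/65 ≈ 0.1692.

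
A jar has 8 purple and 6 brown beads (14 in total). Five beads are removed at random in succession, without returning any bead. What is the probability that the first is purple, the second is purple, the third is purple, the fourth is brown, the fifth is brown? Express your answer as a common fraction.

Multiply the conditional probability of each draw in order, without replacement, so each draw removes one from its color and from the total.
P = (8/14) · (7/13) · (6/12) · (6/11) · (5/10) = 6/143 ≈ 0.0420.

6/143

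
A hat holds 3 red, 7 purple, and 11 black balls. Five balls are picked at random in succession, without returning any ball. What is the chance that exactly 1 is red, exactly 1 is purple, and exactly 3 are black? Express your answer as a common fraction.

55/323

Unordered draws without replacement: count favorable combinations over C(21,5).
Favorable = C(3,1) · C(7,1) · C(11,3) = 3465; total = C(21,5) = 20349.
P = 3465/20349 = 55/323 ≈ 0.1703.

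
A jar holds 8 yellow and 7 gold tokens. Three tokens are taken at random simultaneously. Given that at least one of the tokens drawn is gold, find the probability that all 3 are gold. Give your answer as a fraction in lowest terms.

5/57

P(all 3 gold) = C(7,3)/C(15,3) = 1/13; P(at least one gold) = 1 − C(8,3)/C(15,3) = 57/65.
Since 'all 3 gold' ⊆ 'at least one gold', P(all 3 | at least one) = 1/13 / 57/65 = 5/57 ≈ 0.0877.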